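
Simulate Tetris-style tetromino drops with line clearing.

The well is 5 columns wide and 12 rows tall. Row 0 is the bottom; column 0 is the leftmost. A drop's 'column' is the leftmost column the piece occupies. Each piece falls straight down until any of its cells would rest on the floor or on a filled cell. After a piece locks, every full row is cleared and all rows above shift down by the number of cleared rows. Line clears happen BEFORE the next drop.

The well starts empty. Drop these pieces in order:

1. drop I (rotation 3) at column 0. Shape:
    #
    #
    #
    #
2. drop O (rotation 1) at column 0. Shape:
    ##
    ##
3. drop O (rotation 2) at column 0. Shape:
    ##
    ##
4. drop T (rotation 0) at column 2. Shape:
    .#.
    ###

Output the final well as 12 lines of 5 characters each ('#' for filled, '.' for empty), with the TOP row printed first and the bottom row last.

Answer: .....
.....
.....
.....
##...
##...
##...
##...
#....
#....
#..#.
#.###

Derivation:
Drop 1: I rot3 at col 0 lands with bottom-row=0; cleared 0 line(s) (total 0); column heights now [4 0 0 0 0], max=4
Drop 2: O rot1 at col 0 lands with bottom-row=4; cleared 0 line(s) (total 0); column heights now [6 6 0 0 0], max=6
Drop 3: O rot2 at col 0 lands with bottom-row=6; cleared 0 line(s) (total 0); column heights now [8 8 0 0 0], max=8
Drop 4: T rot0 at col 2 lands with bottom-row=0; cleared 0 line(s) (total 0); column heights now [8 8 1 2 1], max=8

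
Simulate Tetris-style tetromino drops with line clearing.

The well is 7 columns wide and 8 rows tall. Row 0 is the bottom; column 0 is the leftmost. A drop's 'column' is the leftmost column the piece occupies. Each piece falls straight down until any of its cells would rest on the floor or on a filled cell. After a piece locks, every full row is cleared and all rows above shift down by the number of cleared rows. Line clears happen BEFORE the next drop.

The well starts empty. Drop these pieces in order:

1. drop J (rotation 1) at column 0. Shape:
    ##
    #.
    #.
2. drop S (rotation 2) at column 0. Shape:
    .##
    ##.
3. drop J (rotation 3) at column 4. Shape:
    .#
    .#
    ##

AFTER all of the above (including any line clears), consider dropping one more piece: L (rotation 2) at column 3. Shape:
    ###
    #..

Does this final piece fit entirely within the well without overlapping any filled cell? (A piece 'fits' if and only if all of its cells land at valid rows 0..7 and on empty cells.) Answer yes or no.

Answer: yes

Derivation:
Drop 1: J rot1 at col 0 lands with bottom-row=0; cleared 0 line(s) (total 0); column heights now [3 3 0 0 0 0 0], max=3
Drop 2: S rot2 at col 0 lands with bottom-row=3; cleared 0 line(s) (total 0); column heights now [4 5 5 0 0 0 0], max=5
Drop 3: J rot3 at col 4 lands with bottom-row=0; cleared 0 line(s) (total 0); column heights now [4 5 5 0 1 3 0], max=5
Test piece L rot2 at col 3 (width 3): heights before test = [4 5 5 0 1 3 0]; fits = True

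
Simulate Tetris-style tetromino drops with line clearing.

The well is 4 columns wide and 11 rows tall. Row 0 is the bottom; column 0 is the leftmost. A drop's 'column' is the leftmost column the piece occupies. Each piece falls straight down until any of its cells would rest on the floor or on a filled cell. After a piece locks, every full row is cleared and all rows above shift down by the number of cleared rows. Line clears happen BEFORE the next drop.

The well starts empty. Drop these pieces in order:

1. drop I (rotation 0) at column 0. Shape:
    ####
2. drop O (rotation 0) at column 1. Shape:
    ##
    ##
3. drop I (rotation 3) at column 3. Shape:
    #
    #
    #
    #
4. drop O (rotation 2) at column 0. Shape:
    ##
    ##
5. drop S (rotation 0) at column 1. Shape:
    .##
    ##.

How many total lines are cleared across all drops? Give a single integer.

Drop 1: I rot0 at col 0 lands with bottom-row=0; cleared 1 line(s) (total 1); column heights now [0 0 0 0], max=0
Drop 2: O rot0 at col 1 lands with bottom-row=0; cleared 0 line(s) (total 1); column heights now [0 2 2 0], max=2
Drop 3: I rot3 at col 3 lands with bottom-row=0; cleared 0 line(s) (total 1); column heights now [0 2 2 4], max=4
Drop 4: O rot2 at col 0 lands with bottom-row=2; cleared 0 line(s) (total 1); column heights now [4 4 2 4], max=4
Drop 5: S rot0 at col 1 lands with bottom-row=4; cleared 0 line(s) (total 1); column heights now [4 5 6 6], max=6

Answer: 1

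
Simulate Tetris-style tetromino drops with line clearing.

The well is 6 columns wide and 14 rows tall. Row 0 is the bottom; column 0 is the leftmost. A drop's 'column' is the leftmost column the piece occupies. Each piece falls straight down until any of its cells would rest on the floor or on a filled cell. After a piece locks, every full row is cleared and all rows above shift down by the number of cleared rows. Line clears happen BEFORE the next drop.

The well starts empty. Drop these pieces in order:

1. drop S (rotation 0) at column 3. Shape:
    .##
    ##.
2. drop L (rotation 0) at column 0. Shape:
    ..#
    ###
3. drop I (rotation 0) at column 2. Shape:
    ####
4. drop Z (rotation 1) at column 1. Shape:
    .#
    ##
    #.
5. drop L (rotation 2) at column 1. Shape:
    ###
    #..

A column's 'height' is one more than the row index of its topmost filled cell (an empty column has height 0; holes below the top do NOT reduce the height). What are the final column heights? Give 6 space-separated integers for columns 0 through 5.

Answer: 1 6 6 6 3 3

Derivation:
Drop 1: S rot0 at col 3 lands with bottom-row=0; cleared 0 line(s) (total 0); column heights now [0 0 0 1 2 2], max=2
Drop 2: L rot0 at col 0 lands with bottom-row=0; cleared 0 line(s) (total 0); column heights now [1 1 2 1 2 2], max=2
Drop 3: I rot0 at col 2 lands with bottom-row=2; cleared 0 line(s) (total 0); column heights now [1 1 3 3 3 3], max=3
Drop 4: Z rot1 at col 1 lands with bottom-row=2; cleared 0 line(s) (total 0); column heights now [1 4 5 3 3 3], max=5
Drop 5: L rot2 at col 1 lands with bottom-row=4; cleared 0 line(s) (total 0); column heights now [1 6 6 6 3 3], max=6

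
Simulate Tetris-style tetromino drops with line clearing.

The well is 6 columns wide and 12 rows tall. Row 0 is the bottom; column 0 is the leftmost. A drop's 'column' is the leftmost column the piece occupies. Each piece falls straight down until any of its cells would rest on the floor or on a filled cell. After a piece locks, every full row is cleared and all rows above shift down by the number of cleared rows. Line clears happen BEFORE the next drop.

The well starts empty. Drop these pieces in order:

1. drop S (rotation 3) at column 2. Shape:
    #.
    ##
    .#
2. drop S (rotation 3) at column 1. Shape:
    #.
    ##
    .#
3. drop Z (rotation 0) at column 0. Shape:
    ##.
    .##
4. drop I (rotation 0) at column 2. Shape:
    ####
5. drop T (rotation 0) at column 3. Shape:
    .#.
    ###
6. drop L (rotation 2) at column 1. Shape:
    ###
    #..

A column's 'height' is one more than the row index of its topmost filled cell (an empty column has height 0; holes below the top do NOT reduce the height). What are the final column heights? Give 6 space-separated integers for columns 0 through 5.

Answer: 0 9 9 9 4 3

Derivation:
Drop 1: S rot3 at col 2 lands with bottom-row=0; cleared 0 line(s) (total 0); column heights now [0 0 3 2 0 0], max=3
Drop 2: S rot3 at col 1 lands with bottom-row=3; cleared 0 line(s) (total 0); column heights now [0 6 5 2 0 0], max=6
Drop 3: Z rot0 at col 0 lands with bottom-row=6; cleared 0 line(s) (total 0); column heights now [8 8 7 2 0 0], max=8
Drop 4: I rot0 at col 2 lands with bottom-row=7; cleared 1 line(s) (total 1); column heights now [0 7 7 2 0 0], max=7
Drop 5: T rot0 at col 3 lands with bottom-row=2; cleared 0 line(s) (total 1); column heights now [0 7 7 3 4 3], max=7
Drop 6: L rot2 at col 1 lands with bottom-row=7; cleared 0 line(s) (total 1); column heights now [0 9 9 9 4 3], max=9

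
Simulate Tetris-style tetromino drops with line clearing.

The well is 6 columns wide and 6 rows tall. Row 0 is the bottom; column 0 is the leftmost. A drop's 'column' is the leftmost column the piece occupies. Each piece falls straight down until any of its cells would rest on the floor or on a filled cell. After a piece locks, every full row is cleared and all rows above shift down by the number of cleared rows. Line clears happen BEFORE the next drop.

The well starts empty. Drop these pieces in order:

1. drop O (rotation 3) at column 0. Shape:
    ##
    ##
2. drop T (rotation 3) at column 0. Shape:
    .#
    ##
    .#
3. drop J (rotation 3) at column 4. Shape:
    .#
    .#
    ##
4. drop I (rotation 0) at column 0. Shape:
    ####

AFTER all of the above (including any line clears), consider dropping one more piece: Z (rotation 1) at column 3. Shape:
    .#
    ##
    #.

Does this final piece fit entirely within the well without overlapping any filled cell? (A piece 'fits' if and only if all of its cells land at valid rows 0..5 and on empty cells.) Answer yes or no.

Drop 1: O rot3 at col 0 lands with bottom-row=0; cleared 0 line(s) (total 0); column heights now [2 2 0 0 0 0], max=2
Drop 2: T rot3 at col 0 lands with bottom-row=2; cleared 0 line(s) (total 0); column heights now [4 5 0 0 0 0], max=5
Drop 3: J rot3 at col 4 lands with bottom-row=0; cleared 0 line(s) (total 0); column heights now [4 5 0 0 1 3], max=5
Drop 4: I rot0 at col 0 lands with bottom-row=5; cleared 0 line(s) (total 0); column heights now [6 6 6 6 1 3], max=6
Test piece Z rot1 at col 3 (width 2): heights before test = [6 6 6 6 1 3]; fits = False

Answer: no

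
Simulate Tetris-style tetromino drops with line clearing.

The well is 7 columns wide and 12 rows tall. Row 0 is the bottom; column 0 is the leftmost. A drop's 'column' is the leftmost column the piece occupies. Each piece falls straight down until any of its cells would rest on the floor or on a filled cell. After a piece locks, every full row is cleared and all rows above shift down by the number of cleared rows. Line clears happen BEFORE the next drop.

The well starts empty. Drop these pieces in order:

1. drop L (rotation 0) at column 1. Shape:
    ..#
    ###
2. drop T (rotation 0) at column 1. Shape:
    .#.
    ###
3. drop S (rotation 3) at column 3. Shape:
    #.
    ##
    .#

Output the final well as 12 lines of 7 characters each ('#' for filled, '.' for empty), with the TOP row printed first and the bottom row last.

Answer: .......
.......
.......
.......
.......
.......
.......
...#...
..###..
.####..
...#...
.###...

Derivation:
Drop 1: L rot0 at col 1 lands with bottom-row=0; cleared 0 line(s) (total 0); column heights now [0 1 1 2 0 0 0], max=2
Drop 2: T rot0 at col 1 lands with bottom-row=2; cleared 0 line(s) (total 0); column heights now [0 3 4 3 0 0 0], max=4
Drop 3: S rot3 at col 3 lands with bottom-row=2; cleared 0 line(s) (total 0); column heights now [0 3 4 5 4 0 0], max=5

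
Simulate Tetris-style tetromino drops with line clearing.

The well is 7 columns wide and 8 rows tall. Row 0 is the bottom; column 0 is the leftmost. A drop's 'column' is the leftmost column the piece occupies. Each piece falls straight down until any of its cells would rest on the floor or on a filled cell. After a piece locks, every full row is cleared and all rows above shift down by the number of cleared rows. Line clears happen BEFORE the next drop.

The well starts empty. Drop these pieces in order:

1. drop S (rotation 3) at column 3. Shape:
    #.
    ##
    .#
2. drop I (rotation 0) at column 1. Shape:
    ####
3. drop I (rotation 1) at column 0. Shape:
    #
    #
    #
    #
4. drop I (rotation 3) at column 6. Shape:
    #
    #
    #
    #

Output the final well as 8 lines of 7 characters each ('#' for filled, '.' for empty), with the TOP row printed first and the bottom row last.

Answer: .......
.......
.......
.......
#####.#
#..#..#
#..##.#
#...#.#

Derivation:
Drop 1: S rot3 at col 3 lands with bottom-row=0; cleared 0 line(s) (total 0); column heights now [0 0 0 3 2 0 0], max=3
Drop 2: I rot0 at col 1 lands with bottom-row=3; cleared 0 line(s) (total 0); column heights now [0 4 4 4 4 0 0], max=4
Drop 3: I rot1 at col 0 lands with bottom-row=0; cleared 0 line(s) (total 0); column heights now [4 4 4 4 4 0 0], max=4
Drop 4: I rot3 at col 6 lands with bottom-row=0; cleared 0 line(s) (total 0); column heights now [4 4 4 4 4 0 4], max=4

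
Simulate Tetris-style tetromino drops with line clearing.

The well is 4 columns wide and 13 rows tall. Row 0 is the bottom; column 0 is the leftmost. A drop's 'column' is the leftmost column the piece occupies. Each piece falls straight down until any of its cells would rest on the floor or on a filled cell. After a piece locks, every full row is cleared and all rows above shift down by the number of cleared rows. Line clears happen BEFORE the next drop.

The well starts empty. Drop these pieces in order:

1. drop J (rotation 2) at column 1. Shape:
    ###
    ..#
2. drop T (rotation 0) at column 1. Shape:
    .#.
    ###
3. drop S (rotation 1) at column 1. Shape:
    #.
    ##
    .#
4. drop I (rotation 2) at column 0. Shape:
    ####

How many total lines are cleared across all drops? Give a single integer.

Drop 1: J rot2 at col 1 lands with bottom-row=0; cleared 0 line(s) (total 0); column heights now [0 2 2 2], max=2
Drop 2: T rot0 at col 1 lands with bottom-row=2; cleared 0 line(s) (total 0); column heights now [0 3 4 3], max=4
Drop 3: S rot1 at col 1 lands with bottom-row=4; cleared 0 line(s) (total 0); column heights now [0 7 6 3], max=7
Drop 4: I rot2 at col 0 lands with bottom-row=7; cleared 1 line(s) (total 1); column heights now [0 7 6 3], max=7

Answer: 1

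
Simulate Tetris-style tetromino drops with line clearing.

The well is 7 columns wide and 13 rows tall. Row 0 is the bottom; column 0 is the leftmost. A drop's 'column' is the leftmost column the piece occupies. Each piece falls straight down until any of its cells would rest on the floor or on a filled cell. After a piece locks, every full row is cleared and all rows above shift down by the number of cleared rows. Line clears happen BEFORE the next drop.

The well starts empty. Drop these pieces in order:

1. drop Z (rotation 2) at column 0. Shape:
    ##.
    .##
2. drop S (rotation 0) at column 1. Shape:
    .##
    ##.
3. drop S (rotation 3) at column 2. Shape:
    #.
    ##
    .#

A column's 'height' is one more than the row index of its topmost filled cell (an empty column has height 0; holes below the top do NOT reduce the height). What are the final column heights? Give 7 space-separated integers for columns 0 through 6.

Answer: 2 3 7 6 0 0 0

Derivation:
Drop 1: Z rot2 at col 0 lands with bottom-row=0; cleared 0 line(s) (total 0); column heights now [2 2 1 0 0 0 0], max=2
Drop 2: S rot0 at col 1 lands with bottom-row=2; cleared 0 line(s) (total 0); column heights now [2 3 4 4 0 0 0], max=4
Drop 3: S rot3 at col 2 lands with bottom-row=4; cleared 0 line(s) (total 0); column heights now [2 3 7 6 0 0 0], max=7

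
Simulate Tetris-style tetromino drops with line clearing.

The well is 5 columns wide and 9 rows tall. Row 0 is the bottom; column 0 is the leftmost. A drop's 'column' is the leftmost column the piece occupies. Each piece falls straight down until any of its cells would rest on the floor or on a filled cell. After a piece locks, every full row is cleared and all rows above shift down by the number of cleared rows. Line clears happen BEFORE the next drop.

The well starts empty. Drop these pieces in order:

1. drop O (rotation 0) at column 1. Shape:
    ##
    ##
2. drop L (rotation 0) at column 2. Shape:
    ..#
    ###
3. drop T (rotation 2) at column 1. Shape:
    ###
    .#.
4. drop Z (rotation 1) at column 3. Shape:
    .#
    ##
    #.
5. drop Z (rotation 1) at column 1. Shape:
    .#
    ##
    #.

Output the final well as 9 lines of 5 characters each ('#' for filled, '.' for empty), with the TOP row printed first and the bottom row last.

Answer: .....
..#.#
.####
.#.#.
.###.
..#.#
..###
.##..
.##..

Derivation:
Drop 1: O rot0 at col 1 lands with bottom-row=0; cleared 0 line(s) (total 0); column heights now [0 2 2 0 0], max=2
Drop 2: L rot0 at col 2 lands with bottom-row=2; cleared 0 line(s) (total 0); column heights now [0 2 3 3 4], max=4
Drop 3: T rot2 at col 1 lands with bottom-row=3; cleared 0 line(s) (total 0); column heights now [0 5 5 5 4], max=5
Drop 4: Z rot1 at col 3 lands with bottom-row=5; cleared 0 line(s) (total 0); column heights now [0 5 5 7 8], max=8
Drop 5: Z rot1 at col 1 lands with bottom-row=5; cleared 0 line(s) (total 0); column heights now [0 7 8 7 8], max=8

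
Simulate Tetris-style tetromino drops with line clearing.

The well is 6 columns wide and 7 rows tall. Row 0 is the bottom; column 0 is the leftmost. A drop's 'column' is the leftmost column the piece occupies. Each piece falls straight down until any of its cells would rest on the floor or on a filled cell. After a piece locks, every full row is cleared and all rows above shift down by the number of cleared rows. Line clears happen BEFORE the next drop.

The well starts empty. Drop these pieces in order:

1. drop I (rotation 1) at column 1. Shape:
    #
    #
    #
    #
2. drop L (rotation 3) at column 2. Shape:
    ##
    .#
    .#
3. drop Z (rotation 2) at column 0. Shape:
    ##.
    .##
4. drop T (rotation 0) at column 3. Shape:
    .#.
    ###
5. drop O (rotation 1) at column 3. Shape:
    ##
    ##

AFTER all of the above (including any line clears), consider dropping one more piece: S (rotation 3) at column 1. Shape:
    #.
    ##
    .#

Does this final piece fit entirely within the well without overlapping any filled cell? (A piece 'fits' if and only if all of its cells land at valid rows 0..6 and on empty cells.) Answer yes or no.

Answer: no

Derivation:
Drop 1: I rot1 at col 1 lands with bottom-row=0; cleared 0 line(s) (total 0); column heights now [0 4 0 0 0 0], max=4
Drop 2: L rot3 at col 2 lands with bottom-row=0; cleared 0 line(s) (total 0); column heights now [0 4 3 3 0 0], max=4
Drop 3: Z rot2 at col 0 lands with bottom-row=4; cleared 0 line(s) (total 0); column heights now [6 6 5 3 0 0], max=6
Drop 4: T rot0 at col 3 lands with bottom-row=3; cleared 0 line(s) (total 0); column heights now [6 6 5 4 5 4], max=6
Drop 5: O rot1 at col 3 lands with bottom-row=5; cleared 0 line(s) (total 0); column heights now [6 6 5 7 7 4], max=7
Test piece S rot3 at col 1 (width 2): heights before test = [6 6 5 7 7 4]; fits = False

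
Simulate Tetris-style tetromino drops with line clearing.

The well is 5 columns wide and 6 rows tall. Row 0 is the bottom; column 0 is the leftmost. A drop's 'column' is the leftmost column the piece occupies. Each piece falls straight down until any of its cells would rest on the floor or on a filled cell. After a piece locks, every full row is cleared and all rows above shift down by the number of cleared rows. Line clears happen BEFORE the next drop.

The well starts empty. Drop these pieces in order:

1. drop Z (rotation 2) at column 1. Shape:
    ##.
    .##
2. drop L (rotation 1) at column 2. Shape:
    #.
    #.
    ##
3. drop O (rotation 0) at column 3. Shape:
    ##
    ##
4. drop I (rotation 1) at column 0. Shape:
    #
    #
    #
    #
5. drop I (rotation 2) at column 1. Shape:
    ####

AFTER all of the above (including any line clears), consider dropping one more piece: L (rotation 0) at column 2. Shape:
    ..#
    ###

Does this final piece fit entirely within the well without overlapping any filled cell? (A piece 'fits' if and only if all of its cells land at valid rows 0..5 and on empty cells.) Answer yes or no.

Drop 1: Z rot2 at col 1 lands with bottom-row=0; cleared 0 line(s) (total 0); column heights now [0 2 2 1 0], max=2
Drop 2: L rot1 at col 2 lands with bottom-row=2; cleared 0 line(s) (total 0); column heights now [0 2 5 3 0], max=5
Drop 3: O rot0 at col 3 lands with bottom-row=3; cleared 0 line(s) (total 0); column heights now [0 2 5 5 5], max=5
Drop 4: I rot1 at col 0 lands with bottom-row=0; cleared 0 line(s) (total 0); column heights now [4 2 5 5 5], max=5
Drop 5: I rot2 at col 1 lands with bottom-row=5; cleared 0 line(s) (total 0); column heights now [4 6 6 6 6], max=6
Test piece L rot0 at col 2 (width 3): heights before test = [4 6 6 6 6]; fits = False

Answer: no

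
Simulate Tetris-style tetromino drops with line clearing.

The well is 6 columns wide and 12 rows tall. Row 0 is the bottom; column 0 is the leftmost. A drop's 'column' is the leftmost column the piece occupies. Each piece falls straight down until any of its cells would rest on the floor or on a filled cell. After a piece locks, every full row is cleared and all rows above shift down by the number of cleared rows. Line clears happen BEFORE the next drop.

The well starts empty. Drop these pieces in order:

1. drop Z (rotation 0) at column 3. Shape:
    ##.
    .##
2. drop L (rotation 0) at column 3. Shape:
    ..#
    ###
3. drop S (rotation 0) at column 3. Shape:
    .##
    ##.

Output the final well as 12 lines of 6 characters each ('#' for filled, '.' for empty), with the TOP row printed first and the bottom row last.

Drop 1: Z rot0 at col 3 lands with bottom-row=0; cleared 0 line(s) (total 0); column heights now [0 0 0 2 2 1], max=2
Drop 2: L rot0 at col 3 lands with bottom-row=2; cleared 0 line(s) (total 0); column heights now [0 0 0 3 3 4], max=4
Drop 3: S rot0 at col 3 lands with bottom-row=3; cleared 0 line(s) (total 0); column heights now [0 0 0 4 5 5], max=5

Answer: ......
......
......
......
......
......
......
....##
...###
...###
...##.
....##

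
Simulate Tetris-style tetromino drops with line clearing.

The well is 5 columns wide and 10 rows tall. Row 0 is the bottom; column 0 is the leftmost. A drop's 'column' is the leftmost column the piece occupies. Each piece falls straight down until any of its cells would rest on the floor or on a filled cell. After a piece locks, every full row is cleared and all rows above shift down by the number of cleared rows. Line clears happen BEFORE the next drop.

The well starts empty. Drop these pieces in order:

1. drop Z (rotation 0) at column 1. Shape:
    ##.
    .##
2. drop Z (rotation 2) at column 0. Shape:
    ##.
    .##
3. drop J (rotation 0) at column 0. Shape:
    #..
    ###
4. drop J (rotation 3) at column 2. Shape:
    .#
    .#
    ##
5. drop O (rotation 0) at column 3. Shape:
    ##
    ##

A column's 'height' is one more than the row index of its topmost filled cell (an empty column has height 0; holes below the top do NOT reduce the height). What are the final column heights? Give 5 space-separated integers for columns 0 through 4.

Drop 1: Z rot0 at col 1 lands with bottom-row=0; cleared 0 line(s) (total 0); column heights now [0 2 2 1 0], max=2
Drop 2: Z rot2 at col 0 lands with bottom-row=2; cleared 0 line(s) (total 0); column heights now [4 4 3 1 0], max=4
Drop 3: J rot0 at col 0 lands with bottom-row=4; cleared 0 line(s) (total 0); column heights now [6 5 5 1 0], max=6
Drop 4: J rot3 at col 2 lands with bottom-row=5; cleared 0 line(s) (total 0); column heights now [6 5 6 8 0], max=8
Drop 5: O rot0 at col 3 lands with bottom-row=8; cleared 0 line(s) (total 0); column heights now [6 5 6 10 10], max=10

Answer: 6 5 6 10 10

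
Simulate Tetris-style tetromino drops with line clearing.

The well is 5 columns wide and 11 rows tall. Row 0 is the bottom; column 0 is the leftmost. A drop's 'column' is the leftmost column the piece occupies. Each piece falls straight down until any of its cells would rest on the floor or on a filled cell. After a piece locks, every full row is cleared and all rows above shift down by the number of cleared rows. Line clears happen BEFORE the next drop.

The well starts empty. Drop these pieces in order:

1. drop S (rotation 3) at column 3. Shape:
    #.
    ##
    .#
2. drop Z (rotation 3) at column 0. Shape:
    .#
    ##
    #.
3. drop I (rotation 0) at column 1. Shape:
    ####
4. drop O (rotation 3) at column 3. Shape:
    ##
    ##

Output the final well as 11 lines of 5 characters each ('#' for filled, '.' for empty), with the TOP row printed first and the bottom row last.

Drop 1: S rot3 at col 3 lands with bottom-row=0; cleared 0 line(s) (total 0); column heights now [0 0 0 3 2], max=3
Drop 2: Z rot3 at col 0 lands with bottom-row=0; cleared 0 line(s) (total 0); column heights now [2 3 0 3 2], max=3
Drop 3: I rot0 at col 1 lands with bottom-row=3; cleared 0 line(s) (total 0); column heights now [2 4 4 4 4], max=4
Drop 4: O rot3 at col 3 lands with bottom-row=4; cleared 0 line(s) (total 0); column heights now [2 4 4 6 6], max=6

Answer: .....
.....
.....
.....
.....
...##
...##
.####
.#.#.
##.##
#...#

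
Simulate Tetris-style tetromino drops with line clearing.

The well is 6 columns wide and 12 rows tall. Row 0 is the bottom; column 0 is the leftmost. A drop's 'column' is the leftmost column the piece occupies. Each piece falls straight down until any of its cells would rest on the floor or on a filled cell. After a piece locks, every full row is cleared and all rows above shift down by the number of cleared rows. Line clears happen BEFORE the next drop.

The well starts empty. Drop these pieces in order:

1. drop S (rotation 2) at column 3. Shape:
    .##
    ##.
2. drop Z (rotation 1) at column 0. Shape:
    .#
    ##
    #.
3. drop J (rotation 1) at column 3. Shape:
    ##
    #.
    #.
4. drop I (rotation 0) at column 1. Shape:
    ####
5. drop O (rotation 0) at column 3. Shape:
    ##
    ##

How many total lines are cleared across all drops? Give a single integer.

Answer: 0

Derivation:
Drop 1: S rot2 at col 3 lands with bottom-row=0; cleared 0 line(s) (total 0); column heights now [0 0 0 1 2 2], max=2
Drop 2: Z rot1 at col 0 lands with bottom-row=0; cleared 0 line(s) (total 0); column heights now [2 3 0 1 2 2], max=3
Drop 3: J rot1 at col 3 lands with bottom-row=1; cleared 0 line(s) (total 0); column heights now [2 3 0 4 4 2], max=4
Drop 4: I rot0 at col 1 lands with bottom-row=4; cleared 0 line(s) (total 0); column heights now [2 5 5 5 5 2], max=5
Drop 5: O rot0 at col 3 lands with bottom-row=5; cleared 0 line(s) (total 0); column heights now [2 5 5 7 7 2], max=7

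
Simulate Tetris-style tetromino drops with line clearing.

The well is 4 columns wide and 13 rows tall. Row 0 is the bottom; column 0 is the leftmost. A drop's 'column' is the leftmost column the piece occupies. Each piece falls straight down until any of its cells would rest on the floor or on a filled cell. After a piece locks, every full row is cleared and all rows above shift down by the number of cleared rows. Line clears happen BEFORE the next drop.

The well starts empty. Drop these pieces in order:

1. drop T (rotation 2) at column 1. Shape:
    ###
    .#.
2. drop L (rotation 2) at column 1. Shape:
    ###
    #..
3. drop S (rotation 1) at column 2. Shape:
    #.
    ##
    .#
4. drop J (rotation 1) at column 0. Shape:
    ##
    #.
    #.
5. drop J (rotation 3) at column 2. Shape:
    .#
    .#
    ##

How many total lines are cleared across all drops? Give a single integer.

Answer: 1

Derivation:
Drop 1: T rot2 at col 1 lands with bottom-row=0; cleared 0 line(s) (total 0); column heights now [0 2 2 2], max=2
Drop 2: L rot2 at col 1 lands with bottom-row=2; cleared 0 line(s) (total 0); column heights now [0 4 4 4], max=4
Drop 3: S rot1 at col 2 lands with bottom-row=4; cleared 0 line(s) (total 0); column heights now [0 4 7 6], max=7
Drop 4: J rot1 at col 0 lands with bottom-row=2; cleared 1 line(s) (total 1); column heights now [4 4 6 5], max=6
Drop 5: J rot3 at col 2 lands with bottom-row=6; cleared 0 line(s) (total 1); column heights now [4 4 7 9], max=9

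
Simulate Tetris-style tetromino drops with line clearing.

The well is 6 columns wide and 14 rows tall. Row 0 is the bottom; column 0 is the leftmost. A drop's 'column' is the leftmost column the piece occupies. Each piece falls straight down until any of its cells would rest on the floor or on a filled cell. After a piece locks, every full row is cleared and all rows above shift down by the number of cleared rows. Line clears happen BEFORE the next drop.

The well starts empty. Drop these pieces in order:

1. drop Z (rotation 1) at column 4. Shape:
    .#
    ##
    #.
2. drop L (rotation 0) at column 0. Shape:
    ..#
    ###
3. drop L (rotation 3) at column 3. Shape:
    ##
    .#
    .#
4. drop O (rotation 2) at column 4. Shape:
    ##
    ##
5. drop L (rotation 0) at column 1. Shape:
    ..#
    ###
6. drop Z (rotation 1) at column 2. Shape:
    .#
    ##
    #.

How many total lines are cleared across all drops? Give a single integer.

Drop 1: Z rot1 at col 4 lands with bottom-row=0; cleared 0 line(s) (total 0); column heights now [0 0 0 0 2 3], max=3
Drop 2: L rot0 at col 0 lands with bottom-row=0; cleared 0 line(s) (total 0); column heights now [1 1 2 0 2 3], max=3
Drop 3: L rot3 at col 3 lands with bottom-row=2; cleared 0 line(s) (total 0); column heights now [1 1 2 5 5 3], max=5
Drop 4: O rot2 at col 4 lands with bottom-row=5; cleared 0 line(s) (total 0); column heights now [1 1 2 5 7 7], max=7
Drop 5: L rot0 at col 1 lands with bottom-row=5; cleared 0 line(s) (total 0); column heights now [1 6 6 7 7 7], max=7
Drop 6: Z rot1 at col 2 lands with bottom-row=6; cleared 0 line(s) (total 0); column heights now [1 6 8 9 7 7], max=9

Answer: 0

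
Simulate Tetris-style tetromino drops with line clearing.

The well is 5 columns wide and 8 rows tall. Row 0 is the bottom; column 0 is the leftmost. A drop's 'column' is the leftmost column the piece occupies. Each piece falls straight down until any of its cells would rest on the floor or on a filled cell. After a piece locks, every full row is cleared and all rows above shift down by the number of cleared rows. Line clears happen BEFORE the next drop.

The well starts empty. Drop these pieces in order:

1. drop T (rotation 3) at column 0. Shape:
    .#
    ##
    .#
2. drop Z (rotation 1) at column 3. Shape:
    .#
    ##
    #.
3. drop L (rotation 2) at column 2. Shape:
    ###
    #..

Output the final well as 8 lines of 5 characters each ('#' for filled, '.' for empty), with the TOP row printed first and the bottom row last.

Answer: .....
.....
.....
.....
..###
.##.#
##.##
.#.#.

Derivation:
Drop 1: T rot3 at col 0 lands with bottom-row=0; cleared 0 line(s) (total 0); column heights now [2 3 0 0 0], max=3
Drop 2: Z rot1 at col 3 lands with bottom-row=0; cleared 0 line(s) (total 0); column heights now [2 3 0 2 3], max=3
Drop 3: L rot2 at col 2 lands with bottom-row=2; cleared 0 line(s) (total 0); column heights now [2 3 4 4 4], max=4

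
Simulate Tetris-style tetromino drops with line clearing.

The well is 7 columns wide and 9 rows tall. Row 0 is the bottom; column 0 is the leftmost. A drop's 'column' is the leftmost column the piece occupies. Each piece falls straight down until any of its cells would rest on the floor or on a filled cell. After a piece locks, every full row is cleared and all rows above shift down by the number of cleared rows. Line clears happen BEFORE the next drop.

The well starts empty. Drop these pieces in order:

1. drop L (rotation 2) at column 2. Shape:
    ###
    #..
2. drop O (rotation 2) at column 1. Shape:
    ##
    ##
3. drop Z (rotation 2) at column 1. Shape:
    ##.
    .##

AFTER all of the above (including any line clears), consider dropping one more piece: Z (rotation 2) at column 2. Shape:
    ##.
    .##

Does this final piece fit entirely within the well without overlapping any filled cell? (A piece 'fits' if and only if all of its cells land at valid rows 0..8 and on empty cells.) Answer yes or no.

Drop 1: L rot2 at col 2 lands with bottom-row=0; cleared 0 line(s) (total 0); column heights now [0 0 2 2 2 0 0], max=2
Drop 2: O rot2 at col 1 lands with bottom-row=2; cleared 0 line(s) (total 0); column heights now [0 4 4 2 2 0 0], max=4
Drop 3: Z rot2 at col 1 lands with bottom-row=4; cleared 0 line(s) (total 0); column heights now [0 6 6 5 2 0 0], max=6
Test piece Z rot2 at col 2 (width 3): heights before test = [0 6 6 5 2 0 0]; fits = True

Answer: yes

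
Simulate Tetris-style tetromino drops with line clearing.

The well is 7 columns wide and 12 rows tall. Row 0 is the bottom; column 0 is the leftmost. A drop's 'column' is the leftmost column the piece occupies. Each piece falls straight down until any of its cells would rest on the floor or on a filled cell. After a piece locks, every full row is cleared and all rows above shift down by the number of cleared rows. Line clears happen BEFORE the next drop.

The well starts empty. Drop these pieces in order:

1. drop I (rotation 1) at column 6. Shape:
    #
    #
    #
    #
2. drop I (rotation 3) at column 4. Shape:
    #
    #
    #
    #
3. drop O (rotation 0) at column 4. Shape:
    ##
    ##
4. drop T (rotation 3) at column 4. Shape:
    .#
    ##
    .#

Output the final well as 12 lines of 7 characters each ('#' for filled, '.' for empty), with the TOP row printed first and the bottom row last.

Drop 1: I rot1 at col 6 lands with bottom-row=0; cleared 0 line(s) (total 0); column heights now [0 0 0 0 0 0 4], max=4
Drop 2: I rot3 at col 4 lands with bottom-row=0; cleared 0 line(s) (total 0); column heights now [0 0 0 0 4 0 4], max=4
Drop 3: O rot0 at col 4 lands with bottom-row=4; cleared 0 line(s) (total 0); column heights now [0 0 0 0 6 6 4], max=6
Drop 4: T rot3 at col 4 lands with bottom-row=6; cleared 0 line(s) (total 0); column heights now [0 0 0 0 8 9 4], max=9

Answer: .......
.......
.......
.....#.
....##.
.....#.
....##.
....##.
....#.#
....#.#
....#.#
....#.#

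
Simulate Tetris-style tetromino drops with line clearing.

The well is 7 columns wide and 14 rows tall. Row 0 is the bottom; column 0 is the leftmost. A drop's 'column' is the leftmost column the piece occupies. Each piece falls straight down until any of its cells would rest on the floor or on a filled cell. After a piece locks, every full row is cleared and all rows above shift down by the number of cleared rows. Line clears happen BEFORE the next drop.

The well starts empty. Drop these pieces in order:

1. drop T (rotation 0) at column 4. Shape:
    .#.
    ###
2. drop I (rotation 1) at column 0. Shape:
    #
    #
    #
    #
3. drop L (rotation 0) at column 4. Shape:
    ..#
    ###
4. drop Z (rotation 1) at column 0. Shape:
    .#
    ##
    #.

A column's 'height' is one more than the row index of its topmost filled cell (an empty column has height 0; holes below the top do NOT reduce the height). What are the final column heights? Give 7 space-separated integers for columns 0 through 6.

Answer: 6 7 0 0 3 3 4

Derivation:
Drop 1: T rot0 at col 4 lands with bottom-row=0; cleared 0 line(s) (total 0); column heights now [0 0 0 0 1 2 1], max=2
Drop 2: I rot1 at col 0 lands with bottom-row=0; cleared 0 line(s) (total 0); column heights now [4 0 0 0 1 2 1], max=4
Drop 3: L rot0 at col 4 lands with bottom-row=2; cleared 0 line(s) (total 0); column heights now [4 0 0 0 3 3 4], max=4
Drop 4: Z rot1 at col 0 lands with bottom-row=4; cleared 0 line(s) (total 0); column heights now [6 7 0 0 3 3 4], max=7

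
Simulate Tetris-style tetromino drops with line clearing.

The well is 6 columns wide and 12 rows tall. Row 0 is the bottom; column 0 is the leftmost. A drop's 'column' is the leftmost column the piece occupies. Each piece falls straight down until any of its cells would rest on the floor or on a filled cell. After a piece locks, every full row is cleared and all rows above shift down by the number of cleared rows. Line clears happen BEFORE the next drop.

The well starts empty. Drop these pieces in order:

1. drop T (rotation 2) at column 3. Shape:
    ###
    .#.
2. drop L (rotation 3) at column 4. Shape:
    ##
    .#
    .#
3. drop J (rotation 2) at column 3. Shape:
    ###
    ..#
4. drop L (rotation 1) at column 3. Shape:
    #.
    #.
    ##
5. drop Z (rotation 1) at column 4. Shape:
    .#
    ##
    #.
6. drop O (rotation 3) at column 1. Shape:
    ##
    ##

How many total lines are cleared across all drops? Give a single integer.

Answer: 0

Derivation:
Drop 1: T rot2 at col 3 lands with bottom-row=0; cleared 0 line(s) (total 0); column heights now [0 0 0 2 2 2], max=2
Drop 2: L rot3 at col 4 lands with bottom-row=2; cleared 0 line(s) (total 0); column heights now [0 0 0 2 5 5], max=5
Drop 3: J rot2 at col 3 lands with bottom-row=5; cleared 0 line(s) (total 0); column heights now [0 0 0 7 7 7], max=7
Drop 4: L rot1 at col 3 lands with bottom-row=7; cleared 0 line(s) (total 0); column heights now [0 0 0 10 8 7], max=10
Drop 5: Z rot1 at col 4 lands with bottom-row=8; cleared 0 line(s) (total 0); column heights now [0 0 0 10 10 11], max=11
Drop 6: O rot3 at col 1 lands with bottom-row=0; cleared 0 line(s) (total 0); column heights now [0 2 2 10 10 11], max=11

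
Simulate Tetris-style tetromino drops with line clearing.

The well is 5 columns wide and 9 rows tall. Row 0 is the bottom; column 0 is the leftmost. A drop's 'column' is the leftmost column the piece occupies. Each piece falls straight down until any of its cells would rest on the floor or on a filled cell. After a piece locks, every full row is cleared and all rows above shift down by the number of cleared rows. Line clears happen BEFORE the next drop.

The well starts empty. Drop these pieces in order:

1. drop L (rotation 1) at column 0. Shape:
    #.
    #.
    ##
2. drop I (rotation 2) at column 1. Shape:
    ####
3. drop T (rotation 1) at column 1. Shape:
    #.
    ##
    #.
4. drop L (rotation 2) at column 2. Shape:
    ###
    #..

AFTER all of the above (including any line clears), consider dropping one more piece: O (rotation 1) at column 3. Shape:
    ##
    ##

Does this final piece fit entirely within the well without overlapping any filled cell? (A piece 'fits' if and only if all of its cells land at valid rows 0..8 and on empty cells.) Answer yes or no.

Answer: yes

Derivation:
Drop 1: L rot1 at col 0 lands with bottom-row=0; cleared 0 line(s) (total 0); column heights now [3 1 0 0 0], max=3
Drop 2: I rot2 at col 1 lands with bottom-row=1; cleared 1 line(s) (total 1); column heights now [2 1 0 0 0], max=2
Drop 3: T rot1 at col 1 lands with bottom-row=1; cleared 0 line(s) (total 1); column heights now [2 4 3 0 0], max=4
Drop 4: L rot2 at col 2 lands with bottom-row=3; cleared 0 line(s) (total 1); column heights now [2 4 5 5 5], max=5
Test piece O rot1 at col 3 (width 2): heights before test = [2 4 5 5 5]; fits = True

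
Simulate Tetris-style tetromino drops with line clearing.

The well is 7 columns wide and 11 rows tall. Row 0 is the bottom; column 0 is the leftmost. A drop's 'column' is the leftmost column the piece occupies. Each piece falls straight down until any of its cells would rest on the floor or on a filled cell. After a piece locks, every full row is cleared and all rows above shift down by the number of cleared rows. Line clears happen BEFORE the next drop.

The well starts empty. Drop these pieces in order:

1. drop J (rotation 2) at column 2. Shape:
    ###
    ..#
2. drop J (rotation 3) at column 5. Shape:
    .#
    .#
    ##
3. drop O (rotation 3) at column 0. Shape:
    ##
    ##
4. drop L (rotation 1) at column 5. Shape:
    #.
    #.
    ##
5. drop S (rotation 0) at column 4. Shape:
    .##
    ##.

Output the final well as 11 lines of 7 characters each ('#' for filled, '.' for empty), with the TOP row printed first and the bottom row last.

Answer: .......
.......
.......
.....##
....##.
.....#.
.....#.
.....##
......#
#####.#
##..###

Derivation:
Drop 1: J rot2 at col 2 lands with bottom-row=0; cleared 0 line(s) (total 0); column heights now [0 0 2 2 2 0 0], max=2
Drop 2: J rot3 at col 5 lands with bottom-row=0; cleared 0 line(s) (total 0); column heights now [0 0 2 2 2 1 3], max=3
Drop 3: O rot3 at col 0 lands with bottom-row=0; cleared 0 line(s) (total 0); column heights now [2 2 2 2 2 1 3], max=3
Drop 4: L rot1 at col 5 lands with bottom-row=3; cleared 0 line(s) (total 0); column heights now [2 2 2 2 2 6 4], max=6
Drop 5: S rot0 at col 4 lands with bottom-row=6; cleared 0 line(s) (total 0); column heights now [2 2 2 2 7 8 8], max=8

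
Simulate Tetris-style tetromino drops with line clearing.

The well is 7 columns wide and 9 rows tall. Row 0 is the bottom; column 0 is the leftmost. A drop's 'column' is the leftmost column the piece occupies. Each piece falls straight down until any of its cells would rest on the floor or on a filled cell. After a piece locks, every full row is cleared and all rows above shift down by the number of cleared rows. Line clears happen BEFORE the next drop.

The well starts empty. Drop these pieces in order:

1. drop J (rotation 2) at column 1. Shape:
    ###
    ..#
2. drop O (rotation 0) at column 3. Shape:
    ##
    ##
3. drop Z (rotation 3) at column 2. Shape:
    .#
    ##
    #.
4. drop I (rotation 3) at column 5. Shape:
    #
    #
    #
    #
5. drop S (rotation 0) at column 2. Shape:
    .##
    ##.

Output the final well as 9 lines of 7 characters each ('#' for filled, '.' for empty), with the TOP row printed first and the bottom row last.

Answer: .......
...##..
..##...
...#...
..##...
..####.
...###.
.###.#.
...#.#.

Derivation:
Drop 1: J rot2 at col 1 lands with bottom-row=0; cleared 0 line(s) (total 0); column heights now [0 2 2 2 0 0 0], max=2
Drop 2: O rot0 at col 3 lands with bottom-row=2; cleared 0 line(s) (total 0); column heights now [0 2 2 4 4 0 0], max=4
Drop 3: Z rot3 at col 2 lands with bottom-row=3; cleared 0 line(s) (total 0); column heights now [0 2 5 6 4 0 0], max=6
Drop 4: I rot3 at col 5 lands with bottom-row=0; cleared 0 line(s) (total 0); column heights now [0 2 5 6 4 4 0], max=6
Drop 5: S rot0 at col 2 lands with bottom-row=6; cleared 0 line(s) (total 0); column heights now [0 2 7 8 8 4 0], max=8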